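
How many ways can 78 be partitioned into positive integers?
12132164

p(n) counts ways to write n as a sum of positive integers (order ignored).
Euler's pentagonal recurrence: p(k) = p(k-1) + p(k-2) - p(k-5) - p(k-7) + p(k-12) + p(k-15) - ... (offsets j(3j∓1)/2, signs ++--, p(0)=1, p(<0)=0).
DP table for k = 0..77: p(0)=1, p(1)=1, p(2)=2, p(3)=3, p(4)=5, p(5)=7, p(6)=11, p(7)=15, p(8)=22, p(9)=30, p(10)=42, p(11)=56, p(12)=77, p(13)=101, p(14)=135, p(15)=176, p(16)=231, p(17)=297, p(18)=385, p(19)=490, p(20)=627, p(21)=792, p(22)=1002, p(23)=1255, p(24)=1575, p(25)=1958, p(26)=2436, p(27)=3010, p(28)=3718, p(29)=4565, p(30)=5604, p(31)=6842, p(32)=8349, p(33)=10143, p(34)=12310, p(35)=14883, p(36)=17977, p(37)=21637, p(38)=26015, p(39)=31185, p(40)=37338, p(41)=44583, p(42)=53174, p(43)=63261, p(44)=75175, p(45)=89134, p(46)=105558, p(47)=124754, p(48)=147273, p(49)=173525, p(50)=204226, p(51)=239943, p(52)=281589, p(53)=329931, p(54)=386155, p(55)=451276, p(56)=526823, p(57)=614154, p(58)=715220, p(59)=831820, p(60)=966467, p(61)=1121505, p(62)=1300156, p(63)=1505499, p(64)=1741630, p(65)=2012558, p(66)=2323520, p(67)=2679689, p(68)=3087735, p(69)=3554345, p(70)=4087968, p(71)=4697205, p(72)=5392783, p(73)=6185689, p(74)=7089500, p(75)=8118264, p(76)=9289091, p(77)=10619863.
Final step: p(78) = p(77) + p(76) - p(73) - p(71) + p(66) + p(63) - p(56) - p(52) + p(43) + p(38) - p(27) - p(21) + p(8) + p(1)
= 10619863 + 9289091 - 6185689 - 4697205 + 2323520 + 1505499 - 526823 - 281589 + 63261 + 26015 - 3010 - 792 + 22 + 1
= 12132164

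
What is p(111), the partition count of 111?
679903203

p(n) counts ways to write n as a sum of positive integers (order ignored).
Euler's pentagonal recurrence: p(k) = p(k-1) + p(k-2) - p(k-5) - p(k-7) + p(k-12) + p(k-15) - ... (offsets j(3j∓1)/2, signs ++--, p(0)=1, p(<0)=0).
DP table for k = 0..110: p(0)=1, p(1)=1, p(2)=2, p(3)=3, p(4)=5, p(5)=7, p(6)=11, p(7)=15, p(8)=22, p(9)=30, p(10)=42, p(11)=56, p(12)=77, p(13)=101, p(14)=135, p(15)=176, p(16)=231, p(17)=297, p(18)=385, p(19)=490, p(20)=627, p(21)=792, p(22)=1002, p(23)=1255, p(24)=1575, p(25)=1958, p(26)=2436, p(27)=3010, p(28)=3718, p(29)=4565, p(30)=5604, p(31)=6842, p(32)=8349, p(33)=10143, p(34)=12310, p(35)=14883, p(36)=17977, p(37)=21637, p(38)=26015, p(39)=31185, p(40)=37338, p(41)=44583, p(42)=53174, p(43)=63261, p(44)=75175, p(45)=89134, p(46)=105558, p(47)=124754, p(48)=147273, p(49)=173525, p(50)=204226, p(51)=239943, p(52)=281589, p(53)=329931, p(54)=386155, p(55)=451276, p(56)=526823, p(57)=614154, p(58)=715220, p(59)=831820, p(60)=966467, p(61)=1121505, p(62)=1300156, p(63)=1505499, p(64)=1741630, p(65)=2012558, p(66)=2323520, p(67)=2679689, p(68)=3087735, p(69)=3554345, p(70)=4087968, p(71)=4697205, p(72)=5392783, p(73)=6185689, p(74)=7089500, p(75)=8118264, p(76)=9289091, p(77)=10619863, p(78)=12132164, p(79)=13848650, p(80)=15796476, p(81)=18004327, p(82)=20506255, p(83)=23338469, p(84)=26543660, p(85)=30167357, p(86)=34262962, p(87)=38887673, p(88)=44108109, p(89)=49995925, p(90)=56634173, p(91)=64112359, p(92)=72533807, p(93)=82010177, p(94)=92669720, p(95)=104651419, p(96)=118114304, p(97)=133230930, p(98)=150198136, p(99)=169229875, p(100)=190569292, p(101)=214481126, p(102)=241265379, p(103)=271248950, p(104)=304801365, p(105)=342325709, p(106)=384276336, p(107)=431149389, p(108)=483502844, p(109)=541946240, p(110)=607163746.
Final step: p(111) = p(110) + p(109) - p(106) - p(104) + p(99) + p(96) - p(89) - p(85) + p(76) + p(71) - p(60) - p(54) + p(41) + p(34) - p(19) - p(11)
= 607163746 + 541946240 - 384276336 - 304801365 + 169229875 + 118114304 - 49995925 - 30167357 + 9289091 + 4697205 - 966467 - 386155 + 44583 + 12310 - 490 - 56
= 679903203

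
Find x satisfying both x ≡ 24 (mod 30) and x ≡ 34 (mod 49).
1014

Using Chinese Remainder Theorem:
M = 30 × 49 = 1470
M1 = 49, M2 = 30
y1 = 49^(-1) mod 30 = 19
y2 = 30^(-1) mod 49 = 18
x = (24×49×19 + 34×30×18) mod 1470 = 1014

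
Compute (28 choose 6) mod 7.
0

Using Lucas' theorem:
Write n=28 and k=6 in base 7:
n in base 7: [4, 0]
k in base 7: [0, 6]
C(28,6) mod 7 = ∏ C(n_i, k_i) mod 7
Digit binomials (mod 7): C(4,0) = 1; C(0,6) = 0 (k_i > n_i)
Product: 1 × 0 = 0 ≡ 0 (mod 7)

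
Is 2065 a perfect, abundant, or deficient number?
deficient

Proper divisors of 2065: sum = 1 + 5 + 7 + 35 + 59 + 295 + 413 = 815
Since 815 < 2065, 2065 is deficient.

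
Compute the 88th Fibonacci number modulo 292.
207

Matrix identity: Q^n = [[F_(n+1), F_n], [F_n, F_(n-1)]] with Q = [[1,1],[1,0]].
n = 88 = 1011000₂. Square-and-multiply, entries mod 292:
Q^1 = [[1,1],[1,0]]
Q^2 = (Q^1)² = [[2,1],[1,1]]
Q^5 = (Q^2)²·Q = [[8,5],[5,3]]
Q^11 = (Q^5)²·Q = [[144,89],[89,55]]
Q^22 = (Q^11)² = [[41,191],[191,142]]
Q^44 = (Q^22)² = [[202,205],[205,289]]
Q^88 = (Q^44)² = [[193,207],[207,278]]
F_88 mod 292 = Q^88[0][1] = 207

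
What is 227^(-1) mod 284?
279

gcd(227, 284) = 1, so the inverse exists.
Extended Euclidean algorithm on (284, 227):
284 = 1 × 227 + 57  ⟹  57 = (1)·284 + (-1)·227
227 = 3 × 57 + 56  ⟹  56 = (-3)·284 + (4)·227
57 = 1 × 56 + 1  ⟹  1 = (4)·284 + (-5)·227
So (-5)·227 ≡ 1 (mod 284), i.e. 227^(-1) ≡ -5 ≡ 279 (mod 284).
Check: 227 × 279 = 63333 ≡ 1 (mod 284)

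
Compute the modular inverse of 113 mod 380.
37

gcd(113, 380) = 1, so the inverse exists.
Extended Euclidean algorithm on (380, 113):
380 = 3 × 113 + 41  ⟹  41 = (1)·380 + (-3)·113
113 = 2 × 41 + 31  ⟹  31 = (-2)·380 + (7)·113
41 = 1 × 31 + 10  ⟹  10 = (3)·380 + (-10)·113
31 = 3 × 10 + 1  ⟹  1 = (-11)·380 + (37)·113
So (37)·113 ≡ 1 (mod 380), i.e. 113^(-1) ≡ 37 (mod 380).
Check: 113 × 37 = 4181 ≡ 1 (mod 380)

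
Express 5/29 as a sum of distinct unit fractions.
1/6 + 1/174

Greedy algorithm:
5/29: ceiling(29/5) = 6, use 1/6
1/174: ceiling(174/1) = 174, use 1/174
Result: 5/29 = 1/6 + 1/174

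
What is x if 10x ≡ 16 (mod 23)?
x ≡ 20 (mod 23)

gcd(10, 23) = 1, which divides 16, so solutions exist.
Find 10^(-1) mod 23 by the extended Euclidean algorithm:
23 = 2 × 10 + 3  ⟹  3 = (1)·23 + (-2)·10
10 = 3 × 3 + 1  ⟹  1 = (-3)·23 + (7)·10
So (7)·10 ≡ 1 (mod 23), i.e. 10^(-1) ≡ 7 (mod 23).
x ≡ 7 × 16 = 112 ≡ 20 (mod 23).
Check: 10 × 20 = 200 ≡ 16 (mod 23).
Unique solution: x ≡ 20 (mod 23)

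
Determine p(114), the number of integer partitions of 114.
952050665

p(n) counts ways to write n as a sum of positive integers (order ignored).
Euler's pentagonal recurrence: p(k) = p(k-1) + p(k-2) - p(k-5) - p(k-7) + p(k-12) + p(k-15) - ... (offsets j(3j∓1)/2, signs ++--, p(0)=1, p(<0)=0).
DP table for k = 0..113: p(0)=1, p(1)=1, p(2)=2, p(3)=3, p(4)=5, p(5)=7, p(6)=11, p(7)=15, p(8)=22, p(9)=30, p(10)=42, p(11)=56, p(12)=77, p(13)=101, p(14)=135, p(15)=176, p(16)=231, p(17)=297, p(18)=385, p(19)=490, p(20)=627, p(21)=792, p(22)=1002, p(23)=1255, p(24)=1575, p(25)=1958, p(26)=2436, p(27)=3010, p(28)=3718, p(29)=4565, p(30)=5604, p(31)=6842, p(32)=8349, p(33)=10143, p(34)=12310, p(35)=14883, p(36)=17977, p(37)=21637, p(38)=26015, p(39)=31185, p(40)=37338, p(41)=44583, p(42)=53174, p(43)=63261, p(44)=75175, p(45)=89134, p(46)=105558, p(47)=124754, p(48)=147273, p(49)=173525, p(50)=204226, p(51)=239943, p(52)=281589, p(53)=329931, p(54)=386155, p(55)=451276, p(56)=526823, p(57)=614154, p(58)=715220, p(59)=831820, p(60)=966467, p(61)=1121505, p(62)=1300156, p(63)=1505499, p(64)=1741630, p(65)=2012558, p(66)=2323520, p(67)=2679689, p(68)=3087735, p(69)=3554345, p(70)=4087968, p(71)=4697205, p(72)=5392783, p(73)=6185689, p(74)=7089500, p(75)=8118264, p(76)=9289091, p(77)=10619863, p(78)=12132164, p(79)=13848650, p(80)=15796476, p(81)=18004327, p(82)=20506255, p(83)=23338469, p(84)=26543660, p(85)=30167357, p(86)=34262962, p(87)=38887673, p(88)=44108109, p(89)=49995925, p(90)=56634173, p(91)=64112359, p(92)=72533807, p(93)=82010177, p(94)=92669720, p(95)=104651419, p(96)=118114304, p(97)=133230930, p(98)=150198136, p(99)=169229875, p(100)=190569292, p(101)=214481126, p(102)=241265379, p(103)=271248950, p(104)=304801365, p(105)=342325709, p(106)=384276336, p(107)=431149389, p(108)=483502844, p(109)=541946240, p(110)=607163746, p(111)=679903203, p(112)=761002156, p(113)=851376628.
Final step: p(114) = p(113) + p(112) - p(109) - p(107) + p(102) + p(99) - p(92) - p(88) + p(79) + p(74) - p(63) - p(57) + p(44) + p(37) - p(22) - p(14)
= 851376628 + 761002156 - 541946240 - 431149389 + 241265379 + 169229875 - 72533807 - 44108109 + 13848650 + 7089500 - 1505499 - 614154 + 75175 + 21637 - 1002 - 135
= 952050665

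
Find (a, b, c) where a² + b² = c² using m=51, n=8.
(2537, 816, 2665)

Euclid's formula: a = m² - n², b = 2mn, c = m² + n²
m = 51, n = 8
a = 51² - 8² = 2601 - 64 = 2537
b = 2 × 51 × 8 = 816
c = 51² + 8² = 2601 + 64 = 2665
Verification: 2537² + 816² = 6436369 + 665856 = 7102225 = 2665² ✓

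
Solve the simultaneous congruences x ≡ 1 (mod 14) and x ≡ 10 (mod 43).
225

Using Chinese Remainder Theorem:
M = 14 × 43 = 602
M1 = 43, M2 = 14
y1 = 43^(-1) mod 14 = 1
y2 = 14^(-1) mod 43 = 40
x = (1×43×1 + 10×14×40) mod 602 = 225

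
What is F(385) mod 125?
10

Matrix identity: Q^n = [[F_(n+1), F_n], [F_n, F_(n-1)]] with Q = [[1,1],[1,0]].
n = 385 = 110000001₂. Square-and-multiply, entries mod 125:
Q^1 = [[1,1],[1,0]]
Q^3 = (Q^1)²·Q = [[3,2],[2,1]]
Q^6 = (Q^3)² = [[13,8],[8,5]]
Q^12 = (Q^6)² = [[108,19],[19,89]]
Q^24 = (Q^12)² = [[25,118],[118,32]]
Q^48 = (Q^24)² = [[49,101],[101,73]]
Q^96 = (Q^48)² = [[102,72],[72,30]]
Q^192 = (Q^96)² = [[88,4],[4,84]]
Q^385 = (Q^192)²·Q = [[73,10],[10,63]]
F_385 mod 125 = Q^385[0][1] = 10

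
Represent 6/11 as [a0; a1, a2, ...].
[0; 1, 1, 5]

Euclidean algorithm steps:
6 = 0 × 11 + 6
11 = 1 × 6 + 5
6 = 1 × 5 + 1
5 = 5 × 1 + 0
Continued fraction: [0; 1, 1, 5]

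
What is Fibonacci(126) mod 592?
152

Matrix identity: Q^n = [[F_(n+1), F_n], [F_n, F_(n-1)]] with Q = [[1,1],[1,0]].
n = 126 = 1111110₂. Square-and-multiply, entries mod 592:
Q^1 = [[1,1],[1,0]]
Q^3 = (Q^1)²·Q = [[3,2],[2,1]]
Q^7 = (Q^3)²·Q = [[21,13],[13,8]]
Q^15 = (Q^7)²·Q = [[395,18],[18,377]]
Q^31 = (Q^15)²·Q = [[341,61],[61,280]]
Q^63 = (Q^31)²·Q = [[411,418],[418,585]]
Q^126 = (Q^63)² = [[285,152],[152,133]]
F_126 mod 592 = Q^126[0][1] = 152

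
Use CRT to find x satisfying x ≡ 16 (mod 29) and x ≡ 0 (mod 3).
45

Using Chinese Remainder Theorem:
M = 29 × 3 = 87
M1 = 3, M2 = 29
y1 = 3^(-1) mod 29 = 10
y2 = 29^(-1) mod 3 = 2
x = (16×3×10 + 0×29×2) mod 87 = 45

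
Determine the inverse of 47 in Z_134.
77

gcd(47, 134) = 1, so the inverse exists.
Extended Euclidean algorithm on (134, 47):
134 = 2 × 47 + 40  ⟹  40 = (1)·134 + (-2)·47
47 = 1 × 40 + 7  ⟹  7 = (-1)·134 + (3)·47
40 = 5 × 7 + 5  ⟹  5 = (6)·134 + (-17)·47
7 = 1 × 5 + 2  ⟹  2 = (-7)·134 + (20)·47
5 = 2 × 2 + 1  ⟹  1 = (20)·134 + (-57)·47
So (-57)·47 ≡ 1 (mod 134), i.e. 47^(-1) ≡ -57 ≡ 77 (mod 134).
Check: 47 × 77 = 3619 ≡ 1 (mod 134)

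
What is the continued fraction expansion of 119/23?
[5; 5, 1, 3]

Euclidean algorithm steps:
119 = 5 × 23 + 4
23 = 5 × 4 + 3
4 = 1 × 3 + 1
3 = 3 × 1 + 0
Continued fraction: [5; 5, 1, 3]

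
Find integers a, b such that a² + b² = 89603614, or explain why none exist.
Not possible

Factorization: 89603614 = 2 × 41 × 103^3
By Fermat: n is sum of two squares iff every prime p ≡ 3 (mod 4) appears to even power.
Prime(s) ≡ 3 (mod 4) with odd exponent: [(103, 3)]
Therefore 89603614 cannot be expressed as a² + b².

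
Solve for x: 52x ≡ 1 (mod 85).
18

gcd(52, 85) = 1, so the inverse exists.
Extended Euclidean algorithm on (85, 52):
85 = 1 × 52 + 33  ⟹  33 = (1)·85 + (-1)·52
52 = 1 × 33 + 19  ⟹  19 = (-1)·85 + (2)·52
33 = 1 × 19 + 14  ⟹  14 = (2)·85 + (-3)·52
19 = 1 × 14 + 5  ⟹  5 = (-3)·85 + (5)·52
14 = 2 × 5 + 4  ⟹  4 = (8)·85 + (-13)·52
5 = 1 × 4 + 1  ⟹  1 = (-11)·85 + (18)·52
So (18)·52 ≡ 1 (mod 85), i.e. 52^(-1) ≡ 18 (mod 85).
Check: 52 × 18 = 936 ≡ 1 (mod 85)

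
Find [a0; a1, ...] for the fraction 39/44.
[0; 1, 7, 1, 4]

Euclidean algorithm steps:
39 = 0 × 44 + 39
44 = 1 × 39 + 5
39 = 7 × 5 + 4
5 = 1 × 4 + 1
4 = 4 × 1 + 0
Continued fraction: [0; 1, 7, 1, 4]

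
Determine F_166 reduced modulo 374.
371

Matrix identity: Q^n = [[F_(n+1), F_n], [F_n, F_(n-1)]] with Q = [[1,1],[1,0]].
n = 166 = 10100110₂. Square-and-multiply, entries mod 374:
Q^1 = [[1,1],[1,0]]
Q^2 = (Q^1)² = [[2,1],[1,1]]
Q^5 = (Q^2)²·Q = [[8,5],[5,3]]
Q^10 = (Q^5)² = [[89,55],[55,34]]
Q^20 = (Q^10)² = [[100,33],[33,67]]
Q^41 = (Q^20)²·Q = [[144,243],[243,275]]
Q^83 = (Q^41)²·Q = [[212,123],[123,89]]
Q^166 = (Q^83)² = [[233,371],[371,236]]
F_166 mod 374 = Q^166[0][1] = 371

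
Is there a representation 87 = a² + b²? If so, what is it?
Not possible

Factorization: 87 = 3 × 29
By Fermat: n is sum of two squares iff every prime p ≡ 3 (mod 4) appears to even power.
Prime(s) ≡ 3 (mod 4) with odd exponent: [(3, 1)]
Therefore 87 cannot be expressed as a² + b².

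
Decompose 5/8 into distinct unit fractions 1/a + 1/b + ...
1/2 + 1/8

Greedy algorithm:
5/8: ceiling(8/5) = 2, use 1/2
1/8: ceiling(8/1) = 8, use 1/8
Result: 5/8 = 1/2 + 1/8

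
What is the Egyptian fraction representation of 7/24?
1/4 + 1/24

Greedy algorithm:
7/24: ceiling(24/7) = 4, use 1/4
1/24: ceiling(24/1) = 24, use 1/24
Result: 7/24 = 1/4 + 1/24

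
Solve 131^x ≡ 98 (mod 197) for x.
13

Baby-step giant-step with step n = ⌈√197⌉ = 15.
Baby steps 131^j mod 197 (j:value) for j=0..14: 0:1, 1:131, 2:22, 3:124, 4:90, 5:167, 6:10, 7:128, 8:23, 9:58, 10:112, 11:94, 12:100, 13:98, 14:33.
h = 98 is already in the table at j=13, so x = 13.
Check: 131^13 ≡ 98 (mod 197).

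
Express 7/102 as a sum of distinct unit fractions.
1/15 + 1/510

Greedy algorithm:
7/102: ceiling(102/7) = 15, use 1/15
1/510: ceiling(510/1) = 510, use 1/510
Result: 7/102 = 1/15 + 1/510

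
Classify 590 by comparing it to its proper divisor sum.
deficient

Proper divisors of 590: sum = 1 + 2 + 5 + 10 + 59 + 118 + 295 = 490
Since 490 < 590, 590 is deficient.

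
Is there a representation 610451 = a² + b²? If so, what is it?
Not possible

Factorization: 610451 = 19^3 × 89
By Fermat: n is sum of two squares iff every prime p ≡ 3 (mod 4) appears to even power.
Prime(s) ≡ 3 (mod 4) with odd exponent: [(19, 3)]
Therefore 610451 cannot be expressed as a² + b².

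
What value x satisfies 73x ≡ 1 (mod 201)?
190

gcd(73, 201) = 1, so the inverse exists.
Extended Euclidean algorithm on (201, 73):
201 = 2 × 73 + 55  ⟹  55 = (1)·201 + (-2)·73
73 = 1 × 55 + 18  ⟹  18 = (-1)·201 + (3)·73
55 = 3 × 18 + 1  ⟹  1 = (4)·201 + (-11)·73
So (-11)·73 ≡ 1 (mod 201), i.e. 73^(-1) ≡ -11 ≡ 190 (mod 201).
Check: 73 × 190 = 13870 ≡ 1 (mod 201)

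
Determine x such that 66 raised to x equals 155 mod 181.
105

Baby-step giant-step with step n = ⌈√181⌉ = 14.
Baby steps 66^j mod 181 (j:value) for j=0..13: 0:1, 1:66, 2:12, 3:68, 4:144, 5:92, 6:99, 7:18, 8:102, 9:35, 10:138, 11:58, 12:27, 13:153.
Giant-step multiplier: 66^(-14) ≡ 66^(180-14) = 66^166 ≡ 100 (mod 181).
Giant steps γ_i = 155·100^i mod 181: γ_0=155, γ_1=115, γ_2=97, γ_3=107, γ_4=21, γ_5=109, γ_6=40, γ_7=18 (in table at j=7).
x = i·n + j = 7·14 + 7 = 105.
Check: 66^105 ≡ 155 (mod 181).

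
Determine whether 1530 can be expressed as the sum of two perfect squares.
3² + 39² (a=3, b=39)

Factorization: 1530 = 2 × 3^2 × 5 × 17
By Fermat: n is sum of two squares iff every prime p ≡ 3 (mod 4) appears to even power.
All primes ≡ 3 (mod 4) appear to even power.
Search a = 0, 1, 2, … for 1530 - a² a perfect square: first hit at a = 3: 1530 - 9 = 1521 = 39².
1530 = 3² + 39² = 9 + 1521 ✓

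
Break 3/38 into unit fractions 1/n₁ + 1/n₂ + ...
1/13 + 1/494

Greedy algorithm:
3/38: ceiling(38/3) = 13, use 1/13
1/494: ceiling(494/1) = 494, use 1/494
Result: 3/38 = 1/13 + 1/494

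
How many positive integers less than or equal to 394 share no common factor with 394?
196

394 = 2 × 197
φ(n) = n × ∏(1 - 1/p) for each prime p dividing n
φ(394) = 394 × (1 - 1/2) × (1 - 1/197) = 196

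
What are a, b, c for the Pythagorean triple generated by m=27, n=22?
(245, 1188, 1213)

Euclid's formula: a = m² - n², b = 2mn, c = m² + n²
m = 27, n = 22
a = 27² - 22² = 729 - 484 = 245
b = 2 × 27 × 22 = 1188
c = 27² + 22² = 729 + 484 = 1213
Verification: 245² + 1188² = 60025 + 1411344 = 1471369 = 1213² ✓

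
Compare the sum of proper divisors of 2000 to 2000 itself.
abundant

Proper divisors of 2000: sum = 1 + 2 + 4 + 5 + 8 + 10 + 16 + 20 + ... + 250 + 400 + 500 + 1000 (19 divisors) = 2836
Since 2836 > 2000, 2000 is abundant.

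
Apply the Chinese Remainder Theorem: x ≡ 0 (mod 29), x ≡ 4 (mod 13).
290

Using Chinese Remainder Theorem:
M = 29 × 13 = 377
M1 = 13, M2 = 29
y1 = 13^(-1) mod 29 = 9
y2 = 29^(-1) mod 13 = 9
x = (0×13×9 + 4×29×9) mod 377 = 290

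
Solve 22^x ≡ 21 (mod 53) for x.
49

Baby-step giant-step with step n = ⌈√53⌉ = 8.
Baby steps 22^j mod 53 (j:value) for j=0..7: 0:1, 1:22, 2:7, 3:48, 4:49, 5:18, 6:25, 7:20.
Giant-step multiplier: 22^(-8) ≡ 22^(52-8) = 22^44 ≡ 10 (mod 53).
Giant steps γ_i = 21·10^i mod 53: γ_0=21, γ_1=51, γ_2=33, γ_3=12, γ_4=14, γ_5=34, γ_6=22 (in table at j=1).
x = i·n + j = 6·8 + 1 = 49.
Check: 22^49 ≡ 21 (mod 53).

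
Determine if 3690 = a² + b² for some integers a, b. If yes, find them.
21² + 57² (a=21, b=57)

Factorization: 3690 = 2 × 3^2 × 5 × 41
By Fermat: n is sum of two squares iff every prime p ≡ 3 (mod 4) appears to even power.
All primes ≡ 3 (mod 4) appear to even power.
Search a = 0, 1, 2, … for 3690 - a² a perfect square: first hit at a = 21: 3690 - 441 = 3249 = 57².
3690 = 21² + 57² = 441 + 3249 ✓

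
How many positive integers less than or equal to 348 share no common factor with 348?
112

348 = 2^2 × 3 × 29
φ(n) = n × ∏(1 - 1/p) for each prime p dividing n
φ(348) = 348 × (1 - 1/2) × (1 - 1/3) × (1 - 1/29) = 112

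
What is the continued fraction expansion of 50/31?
[1; 1, 1, 1, 1, 2, 2]

Euclidean algorithm steps:
50 = 1 × 31 + 19
31 = 1 × 19 + 12
19 = 1 × 12 + 7
12 = 1 × 7 + 5
7 = 1 × 5 + 2
5 = 2 × 2 + 1
2 = 2 × 1 + 0
Continued fraction: [1; 1, 1, 1, 1, 2, 2]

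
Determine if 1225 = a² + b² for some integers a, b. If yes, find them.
0² + 35² (a=0, b=35)

Factorization: 1225 = 5^2 × 7^2
By Fermat: n is sum of two squares iff every prime p ≡ 3 (mod 4) appears to even power.
All primes ≡ 3 (mod 4) appear to even power.
Search a = 0, 1, 2, … for 1225 - a² a perfect square: first hit at a = 0: 1225 - 0 = 1225 = 35².
1225 = 0² + 35² = 0 + 1225 ✓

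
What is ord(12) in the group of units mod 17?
16

17 is prime, so ord(12) divides φ(17) = 16.
Divisors of 16: 1, 2, 4, 8, 16.
Repeated squaring: 12^1 ≡ 12, 12^2 ≡ 8, 12^4 ≡ 13, 12^8 ≡ 16, 12^16 ≡ 1 (mod 17).
Test 12^d mod 17 for each divisor d in increasing order:
12^1 ≡ 12
12^2 ≡ 8
12^4 ≡ 13
12^8 ≡ 16
12^16 ≡ 1  ← first divisor giving 1
The order is 16.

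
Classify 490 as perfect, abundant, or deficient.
abundant

Proper divisors of 490: sum = 1 + 2 + 5 + 7 + 10 + 14 + 35 + 49 + 70 + 98 + 245 = 536
Since 536 > 490, 490 is abundant.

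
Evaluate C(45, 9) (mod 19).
0

Using Lucas' theorem:
Write n=45 and k=9 in base 19:
n in base 19: [2, 7]
k in base 19: [0, 9]
C(45,9) mod 19 = ∏ C(n_i, k_i) mod 19
Digit binomials (mod 19): C(2,0) = 1; C(7,9) = 0 (k_i > n_i)
Product: 1 × 0 = 0 ≡ 0 (mod 19)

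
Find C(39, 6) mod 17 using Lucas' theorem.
0

Using Lucas' theorem:
Write n=39 and k=6 in base 17:
n in base 17: [2, 5]
k in base 17: [0, 6]
C(39,6) mod 17 = ∏ C(n_i, k_i) mod 17
Digit binomials (mod 17): C(2,0) = 1; C(5,6) = 0 (k_i > n_i)
Product: 1 × 0 = 0 ≡ 0 (mod 17)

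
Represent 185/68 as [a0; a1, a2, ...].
[2; 1, 2, 1, 1, 2, 1, 2]

Euclidean algorithm steps:
185 = 2 × 68 + 49
68 = 1 × 49 + 19
49 = 2 × 19 + 11
19 = 1 × 11 + 8
11 = 1 × 8 + 3
8 = 2 × 3 + 2
3 = 1 × 2 + 1
2 = 2 × 1 + 0
Continued fraction: [2; 1, 2, 1, 1, 2, 1, 2]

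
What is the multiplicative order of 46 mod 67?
66

67 is prime, so ord(46) divides φ(67) = 66.
Divisors of 66: 1, 2, 3, 6, 11, 22, 33, 66.
Repeated squaring: 46^1 ≡ 46, 46^2 ≡ 39, 46^4 ≡ 47, 46^8 ≡ 65, 46^16 ≡ 4, 46^32 ≡ 16, 46^64 ≡ 55 (mod 67).
Test 46^d mod 67 for each divisor d in increasing order:
46^1 ≡ 46
46^2 ≡ 39
46^3 = 46^2·46^1 ≡ 52
46^6 = 46^4·46^2 ≡ 24
46^11 = 46^8·46^2·46^1 ≡ 30
46^22 = 46^16·46^4·46^2 ≡ 29
46^33 = 46^32·46^1 ≡ 66
46^66 = 46^64·46^2 ≡ 1  ← first divisor giving 1
The order is 66.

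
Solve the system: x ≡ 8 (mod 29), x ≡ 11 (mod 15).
356

Using Chinese Remainder Theorem:
M = 29 × 15 = 435
M1 = 15, M2 = 29
y1 = 15^(-1) mod 29 = 2
y2 = 29^(-1) mod 15 = 14
x = (8×15×2 + 11×29×14) mod 435 = 356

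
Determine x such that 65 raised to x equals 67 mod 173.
34

Baby-step giant-step with step n = ⌈√173⌉ = 14.
Baby steps 65^j mod 173 (j:value) for j=0..13: 0:1, 1:65, 2:73, 3:74, 4:139, 5:39, 6:113, 7:79, 8:118, 9:58, 10:137, 11:82, 12:140, 13:104.
Giant-step multiplier: 65^(-14) ≡ 65^(172-14) = 65^158 ≡ 40 (mod 173).
Giant steps γ_i = 67·40^i mod 173: γ_0=67, γ_1=85, γ_2=113 (in table at j=6).
x = i·n + j = 2·14 + 6 = 34.
Check: 65^34 ≡ 67 (mod 173).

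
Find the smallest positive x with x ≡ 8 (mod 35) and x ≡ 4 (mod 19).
498

Using Chinese Remainder Theorem:
M = 35 × 19 = 665
M1 = 19, M2 = 35
y1 = 19^(-1) mod 35 = 24
y2 = 35^(-1) mod 19 = 6
x = (8×19×24 + 4×35×6) mod 665 = 498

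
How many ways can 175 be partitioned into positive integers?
435157697830

p(n) counts ways to write n as a sum of positive integers (order ignored).
Euler's pentagonal recurrence: p(k) = p(k-1) + p(k-2) - p(k-5) - p(k-7) + p(k-12) + p(k-15) - ... (offsets j(3j∓1)/2, signs ++--, p(0)=1, p(<0)=0).
DP table for k = 0..174: p(0)=1, p(1)=1, p(2)=2, p(3)=3, p(4)=5, p(5)=7, p(6)=11, p(7)=15, p(8)=22, p(9)=30, p(10)=42, p(11)=56, p(12)=77, p(13)=101, p(14)=135, p(15)=176, p(16)=231, p(17)=297, p(18)=385, p(19)=490, p(20)=627, p(21)=792, p(22)=1002, p(23)=1255, p(24)=1575, p(25)=1958, p(26)=2436, p(27)=3010, p(28)=3718, p(29)=4565, p(30)=5604, p(31)=6842, p(32)=8349, p(33)=10143, p(34)=12310, p(35)=14883, p(36)=17977, p(37)=21637, p(38)=26015, p(39)=31185, p(40)=37338, p(41)=44583, p(42)=53174, p(43)=63261, p(44)=75175, p(45)=89134, p(46)=105558, p(47)=124754, p(48)=147273, p(49)=173525, p(50)=204226, p(51)=239943, p(52)=281589, p(53)=329931, p(54)=386155, p(55)=451276, p(56)=526823, p(57)=614154, p(58)=715220, p(59)=831820, p(60)=966467, p(61)=1121505, p(62)=1300156, p(63)=1505499, p(64)=1741630, p(65)=2012558, p(66)=2323520, p(67)=2679689, p(68)=3087735, p(69)=3554345, p(70)=4087968, p(71)=4697205, p(72)=5392783, p(73)=6185689, p(74)=7089500, p(75)=8118264, p(76)=9289091, p(77)=10619863, p(78)=12132164, p(79)=13848650, p(80)=15796476, p(81)=18004327, p(82)=20506255, p(83)=23338469, p(84)=26543660, p(85)=30167357, p(86)=34262962, p(87)=38887673, p(88)=44108109, p(89)=49995925, p(90)=56634173, p(91)=64112359, p(92)=72533807, p(93)=82010177, p(94)=92669720, p(95)=104651419, p(96)=118114304, p(97)=133230930, p(98)=150198136, p(99)=169229875, p(100)=190569292, p(101)=214481126, p(102)=241265379, p(103)=271248950, p(104)=304801365, p(105)=342325709, p(106)=384276336, p(107)=431149389, p(108)=483502844, p(109)=541946240, p(110)=607163746, p(111)=679903203, p(112)=761002156, p(113)=851376628, p(114)=952050665, p(115)=1064144451, p(116)=1188908248, p(117)=1327710076, p(118)=1482074143, p(119)=1653668665, p(120)=1844349560, p(121)=2056148051, p(122)=2291320912, p(123)=2552338241, p(124)=2841940500, p(125)=3163127352, p(126)=3519222692, p(127)=3913864295, p(128)=4351078600, p(129)=4835271870, p(130)=5371315400, p(131)=5964539504, p(132)=6620830889, p(133)=7346629512, p(134)=8149040695, p(135)=9035836076, p(136)=10015581680, p(137)=11097645016, p(138)=12292341831, p(139)=13610949895, p(140)=15065878135, p(141)=16670689208, p(142)=18440293320, p(143)=20390982757, p(144)=22540654445, p(145)=24908858009, p(146)=27517052599, p(147)=30388671978, p(148)=33549419497, p(149)=37027355200, p(150)=40853235313, p(151)=45060624582, p(152)=49686288421, p(153)=54770336324, p(154)=60356673280, p(155)=66493182097, p(156)=73232243759, p(157)=80630964769, p(158)=88751778802, p(159)=97662728555, p(160)=107438159466, p(161)=118159068427, p(162)=129913904637, p(163)=142798995930, p(164)=156919475295, p(165)=172389800255, p(166)=189334822579, p(167)=207890420102, p(168)=228204732751, p(169)=250438925115, p(170)=274768617130, p(171)=301384802048, p(172)=330495499613, p(173)=362326859895, p(174)=397125074750.
Final step: p(175) = p(174) + p(173) - p(170) - p(168) + p(163) + p(160) - p(153) - p(149) + p(140) + p(135) - p(124) - p(118) + p(105) + p(98) - p(83) - p(75) + p(58) + p(49) - p(30) - p(20)
= 397125074750 + 362326859895 - 274768617130 - 228204732751 + 142798995930 + 107438159466 - 54770336324 - 37027355200 + 15065878135 + 9035836076 - 2841940500 - 1482074143 + 342325709 + 150198136 - 23338469 - 8118264 + 715220 + 173525 - 5604 - 627
= 435157697830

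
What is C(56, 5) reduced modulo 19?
18

Using Lucas' theorem:
Write n=56 and k=5 in base 19:
n in base 19: [2, 18]
k in base 19: [0, 5]
C(56,5) mod 19 = ∏ C(n_i, k_i) mod 19
Digit binomials (mod 19): C(2,0) = 1; C(18,5) = 8568 ≡ 18
Product: 1 × 18 = 18 ≡ 18 (mod 19)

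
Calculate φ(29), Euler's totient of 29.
28

29 = 29
φ(n) = n × ∏(1 - 1/p) for each prime p dividing n
φ(29) = 29 × (1 - 1/29) = 28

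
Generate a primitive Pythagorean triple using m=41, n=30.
(781, 2460, 2581)

Euclid's formula: a = m² - n², b = 2mn, c = m² + n²
m = 41, n = 30
a = 41² - 30² = 1681 - 900 = 781
b = 2 × 41 × 30 = 2460
c = 41² + 30² = 1681 + 900 = 2581
Verification: 781² + 2460² = 609961 + 6051600 = 6661561 = 2581² ✓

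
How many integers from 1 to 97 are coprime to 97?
96

97 = 97
φ(n) = n × ∏(1 - 1/p) for each prime p dividing n
φ(97) = 97 × (1 - 1/97) = 96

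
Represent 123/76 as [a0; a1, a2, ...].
[1; 1, 1, 1, 1, 1, 1, 1, 3]

Euclidean algorithm steps:
123 = 1 × 76 + 47
76 = 1 × 47 + 29
47 = 1 × 29 + 18
29 = 1 × 18 + 11
18 = 1 × 11 + 7
11 = 1 × 7 + 4
7 = 1 × 4 + 3
4 = 1 × 3 + 1
3 = 3 × 1 + 0
Continued fraction: [1; 1, 1, 1, 1, 1, 1, 1, 3]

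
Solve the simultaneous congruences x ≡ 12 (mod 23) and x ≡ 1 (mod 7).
127

Using Chinese Remainder Theorem:
M = 23 × 7 = 161
M1 = 7, M2 = 23
y1 = 7^(-1) mod 23 = 10
y2 = 23^(-1) mod 7 = 4
x = (12×7×10 + 1×23×4) mod 161 = 127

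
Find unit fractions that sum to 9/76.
1/9 + 1/137 + 1/93708

Greedy algorithm:
9/76: ceiling(76/9) = 9, use 1/9
5/684: ceiling(684/5) = 137, use 1/137
1/93708: ceiling(93708/1) = 93708, use 1/93708
Result: 9/76 = 1/9 + 1/137 + 1/93708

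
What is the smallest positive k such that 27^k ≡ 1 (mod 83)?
41

83 is prime, so ord(27) divides φ(83) = 82.
Divisors of 82: 1, 2, 41, 82.
Repeated squaring: 27^1 ≡ 27, 27^2 ≡ 65, 27^4 ≡ 75, 27^8 ≡ 64, 27^16 ≡ 29, 27^32 ≡ 11, 27^64 ≡ 38 (mod 83).
Test 27^d mod 83 for each divisor d in increasing order:
27^1 ≡ 27
27^2 ≡ 65
27^41 = 27^32·27^8·27^1 ≡ 1  ← first divisor giving 1
The order is 41.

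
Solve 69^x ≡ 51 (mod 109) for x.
97

Baby-step giant-step with step n = ⌈√109⌉ = 11.
Baby steps 69^j mod 109 (j:value) for j=0..10: 0:1, 1:69, 2:74, 3:92, 4:26, 5:50, 6:71, 7:103, 8:22, 9:101, 10:102.
Giant-step multiplier: 69^(-11) ≡ 69^(108-11) = 69^97 ≡ 51 (mod 109).
Giant steps γ_i = 51·51^i mod 109: γ_0=51, γ_1=94, γ_2=107, γ_3=7, γ_4=30, γ_5=4, γ_6=95, γ_7=49, γ_8=101 (in table at j=9).
x = i·n + j = 8·11 + 9 = 97.
Check: 69^97 ≡ 51 (mod 109).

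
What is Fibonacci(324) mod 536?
384

Matrix identity: Q^n = [[F_(n+1), F_n], [F_n, F_(n-1)]] with Q = [[1,1],[1,0]].
n = 324 = 101000100₂. Square-and-multiply, entries mod 536:
Q^1 = [[1,1],[1,0]]
Q^2 = (Q^1)² = [[2,1],[1,1]]
Q^5 = (Q^2)²·Q = [[8,5],[5,3]]
Q^10 = (Q^5)² = [[89,55],[55,34]]
Q^20 = (Q^10)² = [[226,333],[333,429]]
Q^40 = (Q^20)² = [[93,499],[499,130]]
Q^81 = (Q^40)²·Q = [[159,370],[370,325]]
Q^162 = (Q^81)² = [[309,56],[56,253]]
Q^324 = (Q^162)² = [[529,384],[384,145]]
F_324 mod 536 = Q^324[0][1] = 384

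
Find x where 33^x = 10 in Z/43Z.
22

Baby-step giant-step with step n = ⌈√43⌉ = 7.
Baby steps 33^j mod 43 (j:value) for j=0..6: 0:1, 1:33, 2:14, 3:32, 4:24, 5:18, 6:35.
Giant-step multiplier: 33^(-7) ≡ 33^(42-7) = 33^35 ≡ 7 (mod 43).
Giant steps γ_i = 10·7^i mod 43: γ_0=10, γ_1=27, γ_2=17, γ_3=33 (in table at j=1).
x = i·n + j = 3·7 + 1 = 22.
Check: 33^22 ≡ 10 (mod 43).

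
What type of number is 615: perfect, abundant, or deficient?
deficient

Proper divisors of 615: sum = 1 + 3 + 5 + 15 + 41 + 123 + 205 = 393
Since 393 < 615, 615 is deficient.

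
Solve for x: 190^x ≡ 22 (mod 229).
177

Baby-step giant-step with step n = ⌈√229⌉ = 16.
Baby steps 190^j mod 229 (j:value) for j=0..15: 0:1, 1:190, 2:147, 3:221, 4:83, 5:198, 6:64, 7:23, 8:19, 9:175, 10:45, 11:77, 12:203, 13:98, 14:71, 15:208.
Giant-step multiplier: 190^(-16) ≡ 190^(228-16) = 190^212 ≡ 144 (mod 229).
Giant steps γ_i = 22·144^i mod 229: γ_0=22, γ_1=191, γ_2=24, γ_3=21, γ_4=47, γ_5=127, γ_6=197, γ_7=201, γ_8=90, γ_9=136, γ_10=119, γ_11=190 (in table at j=1).
x = i·n + j = 11·16 + 1 = 177.
Check: 190^177 ≡ 22 (mod 229).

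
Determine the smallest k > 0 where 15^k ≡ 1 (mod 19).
18

19 is prime, so ord(15) divides φ(19) = 18.
Divisors of 18: 1, 2, 3, 6, 9, 18.
Repeated squaring: 15^1 ≡ 15, 15^2 ≡ 16, 15^4 ≡ 9, 15^8 ≡ 5, 15^16 ≡ 6 (mod 19).
Test 15^d mod 19 for each divisor d in increasing order:
15^1 ≡ 15
15^2 ≡ 16
15^3 = 15^2·15^1 ≡ 12
15^6 = 15^4·15^2 ≡ 11
15^9 = 15^8·15^1 ≡ 18
15^18 = 15^16·15^2 ≡ 1  ← first divisor giving 1
The order is 18.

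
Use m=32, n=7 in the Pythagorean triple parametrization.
(975, 448, 1073)

Euclid's formula: a = m² - n², b = 2mn, c = m² + n²
m = 32, n = 7
a = 32² - 7² = 1024 - 49 = 975
b = 2 × 32 × 7 = 448
c = 32² + 7² = 1024 + 49 = 1073
Verification: 975² + 448² = 950625 + 200704 = 1151329 = 1073² ✓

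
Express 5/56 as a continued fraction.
[0; 11, 5]

Euclidean algorithm steps:
5 = 0 × 56 + 5
56 = 11 × 5 + 1
5 = 5 × 1 + 0
Continued fraction: [0; 11, 5]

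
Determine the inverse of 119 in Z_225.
104

gcd(119, 225) = 1, so the inverse exists.
Extended Euclidean algorithm on (225, 119):
225 = 1 × 119 + 106  ⟹  106 = (1)·225 + (-1)·119
119 = 1 × 106 + 13  ⟹  13 = (-1)·225 + (2)·119
106 = 8 × 13 + 2  ⟹  2 = (9)·225 + (-17)·119
13 = 6 × 2 + 1  ⟹  1 = (-55)·225 + (104)·119
So (104)·119 ≡ 1 (mod 225), i.e. 119^(-1) ≡ 104 (mod 225).
Check: 119 × 104 = 12376 ≡ 1 (mod 225)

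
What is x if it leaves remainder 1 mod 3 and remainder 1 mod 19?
1

Using Chinese Remainder Theorem:
M = 3 × 19 = 57
M1 = 19, M2 = 3
y1 = 19^(-1) mod 3 = 1
y2 = 3^(-1) mod 19 = 13
x = (1×19×1 + 1×3×13) mod 57 = 1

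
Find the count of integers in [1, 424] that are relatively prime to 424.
208

424 = 2^3 × 53
φ(n) = n × ∏(1 - 1/p) for each prime p dividing n
φ(424) = 424 × (1 - 1/2) × (1 - 1/53) = 208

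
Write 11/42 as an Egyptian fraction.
1/4 + 1/84

Greedy algorithm:
11/42: ceiling(42/11) = 4, use 1/4
1/84: ceiling(84/1) = 84, use 1/84
Result: 11/42 = 1/4 + 1/84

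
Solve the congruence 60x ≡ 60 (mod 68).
x ≡ 1 (mod 17)

gcd(60, 68) = 4, which divides 60, so solutions exist.
Divide through by 4: 15x ≡ 15 (mod 17).
Find 15^(-1) mod 17 by the extended Euclidean algorithm:
17 = 1 × 15 + 2  ⟹  2 = (1)·17 + (-1)·15
15 = 7 × 2 + 1  ⟹  1 = (-7)·17 + (8)·15
So (8)·15 ≡ 1 (mod 17), i.e. 15^(-1) ≡ 8 (mod 17).
x ≡ 8 × 15 = 120 ≡ 1 (mod 17).
Check: 60 × 1 = 60 ≡ 60 (mod 68).
x ≡ 1 (mod 17), giving 4 solutions mod 68.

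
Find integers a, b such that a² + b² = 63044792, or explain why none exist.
Not possible

Factorization: 63044792 = 2^3 × 199^3
By Fermat: n is sum of two squares iff every prime p ≡ 3 (mod 4) appears to even power.
Prime(s) ≡ 3 (mod 4) with odd exponent: [(199, 3)]
Therefore 63044792 cannot be expressed as a² + b².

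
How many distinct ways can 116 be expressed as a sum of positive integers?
1188908248

p(n) counts ways to write n as a sum of positive integers (order ignored).
Euler's pentagonal recurrence: p(k) = p(k-1) + p(k-2) - p(k-5) - p(k-7) + p(k-12) + p(k-15) - ... (offsets j(3j∓1)/2, signs ++--, p(0)=1, p(<0)=0).
DP table for k = 0..115: p(0)=1, p(1)=1, p(2)=2, p(3)=3, p(4)=5, p(5)=7, p(6)=11, p(7)=15, p(8)=22, p(9)=30, p(10)=42, p(11)=56, p(12)=77, p(13)=101, p(14)=135, p(15)=176, p(16)=231, p(17)=297, p(18)=385, p(19)=490, p(20)=627, p(21)=792, p(22)=1002, p(23)=1255, p(24)=1575, p(25)=1958, p(26)=2436, p(27)=3010, p(28)=3718, p(29)=4565, p(30)=5604, p(31)=6842, p(32)=8349, p(33)=10143, p(34)=12310, p(35)=14883, p(36)=17977, p(37)=21637, p(38)=26015, p(39)=31185, p(40)=37338, p(41)=44583, p(42)=53174, p(43)=63261, p(44)=75175, p(45)=89134, p(46)=105558, p(47)=124754, p(48)=147273, p(49)=173525, p(50)=204226, p(51)=239943, p(52)=281589, p(53)=329931, p(54)=386155, p(55)=451276, p(56)=526823, p(57)=614154, p(58)=715220, p(59)=831820, p(60)=966467, p(61)=1121505, p(62)=1300156, p(63)=1505499, p(64)=1741630, p(65)=2012558, p(66)=2323520, p(67)=2679689, p(68)=3087735, p(69)=3554345, p(70)=4087968, p(71)=4697205, p(72)=5392783, p(73)=6185689, p(74)=7089500, p(75)=8118264, p(76)=9289091, p(77)=10619863, p(78)=12132164, p(79)=13848650, p(80)=15796476, p(81)=18004327, p(82)=20506255, p(83)=23338469, p(84)=26543660, p(85)=30167357, p(86)=34262962, p(87)=38887673, p(88)=44108109, p(89)=49995925, p(90)=56634173, p(91)=64112359, p(92)=72533807, p(93)=82010177, p(94)=92669720, p(95)=104651419, p(96)=118114304, p(97)=133230930, p(98)=150198136, p(99)=169229875, p(100)=190569292, p(101)=214481126, p(102)=241265379, p(103)=271248950, p(104)=304801365, p(105)=342325709, p(106)=384276336, p(107)=431149389, p(108)=483502844, p(109)=541946240, p(110)=607163746, p(111)=679903203, p(112)=761002156, p(113)=851376628, p(114)=952050665, p(115)=1064144451.
Final step: p(116) = p(115) + p(114) - p(111) - p(109) + p(104) + p(101) - p(94) - p(90) + p(81) + p(76) - p(65) - p(59) + p(46) + p(39) - p(24) - p(16)
= 1064144451 + 952050665 - 679903203 - 541946240 + 304801365 + 214481126 - 92669720 - 56634173 + 18004327 + 9289091 - 2012558 - 831820 + 105558 + 31185 - 1575 - 231
= 1188908248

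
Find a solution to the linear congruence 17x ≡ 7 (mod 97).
x ≡ 86 (mod 97)

gcd(17, 97) = 1, which divides 7, so solutions exist.
Find 17^(-1) mod 97 by the extended Euclidean algorithm:
97 = 5 × 17 + 12  ⟹  12 = (1)·97 + (-5)·17
17 = 1 × 12 + 5  ⟹  5 = (-1)·97 + (6)·17
12 = 2 × 5 + 2  ⟹  2 = (3)·97 + (-17)·17
5 = 2 × 2 + 1  ⟹  1 = (-7)·97 + (40)·17
So (40)·17 ≡ 1 (mod 97), i.e. 17^(-1) ≡ 40 (mod 97).
x ≡ 40 × 7 = 280 ≡ 86 (mod 97).
Check: 17 × 86 = 1462 ≡ 7 (mod 97).
Unique solution: x ≡ 86 (mod 97)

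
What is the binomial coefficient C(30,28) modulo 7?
1

Using Lucas' theorem:
Write n=30 and k=28 in base 7:
n in base 7: [4, 2]
k in base 7: [4, 0]
C(30,28) mod 7 = ∏ C(n_i, k_i) mod 7
Digit binomials (mod 7): C(4,4) = 1; C(2,0) = 1
Product: 1 × 1 = 1 ≡ 1 (mod 7)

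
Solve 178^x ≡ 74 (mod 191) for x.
37

Baby-step giant-step with step n = ⌈√191⌉ = 14.
Baby steps 178^j mod 191 (j:value) for j=0..13: 0:1, 1:178, 2:169, 3:95, 4:102, 5:11, 6:48, 7:140, 8:90, 9:167, 10:121, 11:146, 12:12, 13:35.
Giant-step multiplier: 178^(-14) ≡ 178^(190-14) = 178^176 ≡ 34 (mod 191).
Giant steps γ_i = 74·34^i mod 191: γ_0=74, γ_1=33, γ_2=167 (in table at j=9).
x = i·n + j = 2·14 + 9 = 37.
Check: 178^37 ≡ 74 (mod 191).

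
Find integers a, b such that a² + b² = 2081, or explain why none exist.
20² + 41² (a=20, b=41)

Factorization: 2081 = 2081
By Fermat: n is sum of two squares iff every prime p ≡ 3 (mod 4) appears to even power.
All primes ≡ 3 (mod 4) appear to even power.
Search a = 0, 1, 2, … for 2081 - a² a perfect square: first hit at a = 20: 2081 - 400 = 1681 = 41².
2081 = 20² + 41² = 400 + 1681 ✓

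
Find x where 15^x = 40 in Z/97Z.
65

Baby-step giant-step with step n = ⌈√97⌉ = 10.
Baby steps 15^j mod 97 (j:value) for j=0..9: 0:1, 1:15, 2:31, 3:77, 4:88, 5:59, 6:12, 7:83, 8:81, 9:51.
Giant-step multiplier: 15^(-10) ≡ 15^(96-10) = 15^86 ≡ 44 (mod 97).
Giant steps γ_i = 40·44^i mod 97: γ_0=40, γ_1=14, γ_2=34, γ_3=41, γ_4=58, γ_5=30, γ_6=59 (in table at j=5).
x = i·n + j = 6·10 + 5 = 65.
Check: 15^65 ≡ 40 (mod 97).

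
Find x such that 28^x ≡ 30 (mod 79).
19

Baby-step giant-step with step n = ⌈√79⌉ = 9.
Baby steps 28^j mod 79 (j:value) for j=0..8: 0:1, 1:28, 2:73, 3:69, 4:36, 5:60, 6:21, 7:35, 8:32.
Giant-step multiplier: 28^(-9) ≡ 28^(78-9) = 28^69 ≡ 41 (mod 79).
Giant steps γ_i = 30·41^i mod 79: γ_0=30, γ_1=45, γ_2=28 (in table at j=1).
x = i·n + j = 2·9 + 1 = 19.
Check: 28^19 ≡ 30 (mod 79).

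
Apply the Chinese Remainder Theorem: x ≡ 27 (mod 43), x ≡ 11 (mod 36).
371

Using Chinese Remainder Theorem:
M = 43 × 36 = 1548
M1 = 36, M2 = 43
y1 = 36^(-1) mod 43 = 6
y2 = 43^(-1) mod 36 = 31
x = (27×36×6 + 11×43×31) mod 1548 = 371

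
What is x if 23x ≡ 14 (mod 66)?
x ≡ 58 (mod 66)

gcd(23, 66) = 1, which divides 14, so solutions exist.
Find 23^(-1) mod 66 by the extended Euclidean algorithm:
66 = 2 × 23 + 20  ⟹  20 = (1)·66 + (-2)·23
23 = 1 × 20 + 3  ⟹  3 = (-1)·66 + (3)·23
20 = 6 × 3 + 2  ⟹  2 = (7)·66 + (-20)·23
3 = 1 × 2 + 1  ⟹  1 = (-8)·66 + (23)·23
So (23)·23 ≡ 1 (mod 66), i.e. 23^(-1) ≡ 23 (mod 66).
x ≡ 23 × 14 = 322 ≡ 58 (mod 66).
Check: 23 × 58 = 1334 ≡ 14 (mod 66).
Unique solution: x ≡ 58 (mod 66)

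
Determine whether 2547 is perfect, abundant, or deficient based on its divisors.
deficient

Proper divisors of 2547: sum = 1 + 3 + 9 + 283 + 849 = 1145
Since 1145 < 2547, 2547 is deficient.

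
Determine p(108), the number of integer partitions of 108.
483502844

p(n) counts ways to write n as a sum of positive integers (order ignored).
Euler's pentagonal recurrence: p(k) = p(k-1) + p(k-2) - p(k-5) - p(k-7) + p(k-12) + p(k-15) - ... (offsets j(3j∓1)/2, signs ++--, p(0)=1, p(<0)=0).
DP table for k = 0..107: p(0)=1, p(1)=1, p(2)=2, p(3)=3, p(4)=5, p(5)=7, p(6)=11, p(7)=15, p(8)=22, p(9)=30, p(10)=42, p(11)=56, p(12)=77, p(13)=101, p(14)=135, p(15)=176, p(16)=231, p(17)=297, p(18)=385, p(19)=490, p(20)=627, p(21)=792, p(22)=1002, p(23)=1255, p(24)=1575, p(25)=1958, p(26)=2436, p(27)=3010, p(28)=3718, p(29)=4565, p(30)=5604, p(31)=6842, p(32)=8349, p(33)=10143, p(34)=12310, p(35)=14883, p(36)=17977, p(37)=21637, p(38)=26015, p(39)=31185, p(40)=37338, p(41)=44583, p(42)=53174, p(43)=63261, p(44)=75175, p(45)=89134, p(46)=105558, p(47)=124754, p(48)=147273, p(49)=173525, p(50)=204226, p(51)=239943, p(52)=281589, p(53)=329931, p(54)=386155, p(55)=451276, p(56)=526823, p(57)=614154, p(58)=715220, p(59)=831820, p(60)=966467, p(61)=1121505, p(62)=1300156, p(63)=1505499, p(64)=1741630, p(65)=2012558, p(66)=2323520, p(67)=2679689, p(68)=3087735, p(69)=3554345, p(70)=4087968, p(71)=4697205, p(72)=5392783, p(73)=6185689, p(74)=7089500, p(75)=8118264, p(76)=9289091, p(77)=10619863, p(78)=12132164, p(79)=13848650, p(80)=15796476, p(81)=18004327, p(82)=20506255, p(83)=23338469, p(84)=26543660, p(85)=30167357, p(86)=34262962, p(87)=38887673, p(88)=44108109, p(89)=49995925, p(90)=56634173, p(91)=64112359, p(92)=72533807, p(93)=82010177, p(94)=92669720, p(95)=104651419, p(96)=118114304, p(97)=133230930, p(98)=150198136, p(99)=169229875, p(100)=190569292, p(101)=214481126, p(102)=241265379, p(103)=271248950, p(104)=304801365, p(105)=342325709, p(106)=384276336, p(107)=431149389.
Final step: p(108) = p(107) + p(106) - p(103) - p(101) + p(96) + p(93) - p(86) - p(82) + p(73) + p(68) - p(57) - p(51) + p(38) + p(31) - p(16) - p(8)
= 431149389 + 384276336 - 271248950 - 214481126 + 118114304 + 82010177 - 34262962 - 20506255 + 6185689 + 3087735 - 614154 - 239943 + 26015 + 6842 - 231 - 22
= 483502844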